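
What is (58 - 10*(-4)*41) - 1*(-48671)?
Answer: 50369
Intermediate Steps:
(58 - 10*(-4)*41) - 1*(-48671) = (58 + 40*41) + 48671 = (58 + 1640) + 48671 = 1698 + 48671 = 50369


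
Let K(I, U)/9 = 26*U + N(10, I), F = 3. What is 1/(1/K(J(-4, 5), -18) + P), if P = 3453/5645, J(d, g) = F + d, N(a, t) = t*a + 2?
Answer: 24183180/14787007 ≈ 1.6354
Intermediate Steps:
N(a, t) = 2 + a*t (N(a, t) = a*t + 2 = 2 + a*t)
J(d, g) = 3 + d
K(I, U) = 18 + 90*I + 234*U (K(I, U) = 9*(26*U + (2 + 10*I)) = 9*(2 + 10*I + 26*U) = 18 + 90*I + 234*U)
P = 3453/5645 (P = 3453*(1/5645) = 3453/5645 ≈ 0.61169)
1/(1/K(J(-4, 5), -18) + P) = 1/(1/(18 + 90*(3 - 4) + 234*(-18)) + 3453/5645) = 1/(1/(18 + 90*(-1) - 4212) + 3453/5645) = 1/(1/(18 - 90 - 4212) + 3453/5645) = 1/(1/(-4284) + 3453/5645) = 1/(-1/4284 + 3453/5645) = 1/(14787007/24183180) = 24183180/14787007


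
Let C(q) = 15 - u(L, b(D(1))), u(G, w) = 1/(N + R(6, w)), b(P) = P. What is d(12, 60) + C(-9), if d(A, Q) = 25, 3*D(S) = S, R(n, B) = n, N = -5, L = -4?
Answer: 39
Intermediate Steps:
D(S) = S/3
u(G, w) = 1 (u(G, w) = 1/(-5 + 6) = 1/1 = 1)
C(q) = 14 (C(q) = 15 - 1*1 = 15 - 1 = 14)
d(12, 60) + C(-9) = 25 + 14 = 39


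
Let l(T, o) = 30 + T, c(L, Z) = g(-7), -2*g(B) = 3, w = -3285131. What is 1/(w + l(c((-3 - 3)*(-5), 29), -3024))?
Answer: -2/6570205 ≈ -3.0440e-7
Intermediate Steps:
g(B) = -3/2 (g(B) = -½*3 = -3/2)
c(L, Z) = -3/2
1/(w + l(c((-3 - 3)*(-5), 29), -3024)) = 1/(-3285131 + (30 - 3/2)) = 1/(-3285131 + 57/2) = 1/(-6570205/2) = -2/6570205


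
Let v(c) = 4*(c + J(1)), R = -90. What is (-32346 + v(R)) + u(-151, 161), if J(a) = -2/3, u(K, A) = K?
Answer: -98579/3 ≈ -32860.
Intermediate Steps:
J(a) = -⅔ (J(a) = -2*⅓ = -⅔)
v(c) = -8/3 + 4*c (v(c) = 4*(c - ⅔) = 4*(-⅔ + c) = -8/3 + 4*c)
(-32346 + v(R)) + u(-151, 161) = (-32346 + (-8/3 + 4*(-90))) - 151 = (-32346 + (-8/3 - 360)) - 151 = (-32346 - 1088/3) - 151 = -98126/3 - 151 = -98579/3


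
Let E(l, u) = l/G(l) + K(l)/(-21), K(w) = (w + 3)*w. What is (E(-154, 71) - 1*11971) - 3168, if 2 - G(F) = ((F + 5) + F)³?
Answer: -1355827789793/83454387 ≈ -16246.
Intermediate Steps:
K(w) = w*(3 + w) (K(w) = (3 + w)*w = w*(3 + w))
G(F) = 2 - (5 + 2*F)³ (G(F) = 2 - ((F + 5) + F)³ = 2 - ((5 + F) + F)³ = 2 - (5 + 2*F)³)
E(l, u) = l/(2 - (5 + 2*l)³) - l*(3 + l)/21 (E(l, u) = l/(2 - (5 + 2*l)³) + (l*(3 + l))/(-21) = l/(2 - (5 + 2*l)³) + (l*(3 + l))*(-1/21) = l/(2 - (5 + 2*l)³) - l*(3 + l)/21)
(E(-154, 71) - 1*11971) - 3168 = ((1/21)*(-154)*(-21 - (-2 + (5 + 2*(-154))³)*(3 - 154))/(-2 + (5 + 2*(-154))³) - 1*11971) - 3168 = ((1/21)*(-154)*(-21 - 1*(-2 + (5 - 308)³)*(-151))/(-2 + (5 - 308)³) - 11971) - 3168 = ((1/21)*(-154)*(-21 - 1*(-2 + (-303)³)*(-151))/(-2 + (-303)³) - 11971) - 3168 = ((1/21)*(-154)*(-21 - 1*(-2 - 27818127)*(-151))/(-2 - 27818127) - 11971) - 3168 = ((1/21)*(-154)*(-21 - 1*(-27818129)*(-151))/(-27818129) - 11971) - 3168 = ((1/21)*(-154)*(-1/27818129)*(-21 - 4200537479) - 11971) - 3168 = ((1/21)*(-154)*(-1/27818129)*(-4200537500) - 11971) - 3168 = (-92411825000/83454387 - 11971) - 3168 = -1091444291777/83454387 - 3168 = -1355827789793/83454387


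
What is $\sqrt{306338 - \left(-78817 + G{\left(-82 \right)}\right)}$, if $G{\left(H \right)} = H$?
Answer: $17 \sqrt{1333} \approx 620.67$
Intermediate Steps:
$\sqrt{306338 - \left(-78817 + G{\left(-82 \right)}\right)} = \sqrt{306338 + \left(78817 - -82\right)} = \sqrt{306338 + \left(78817 + 82\right)} = \sqrt{306338 + 78899} = \sqrt{385237} = 17 \sqrt{1333}$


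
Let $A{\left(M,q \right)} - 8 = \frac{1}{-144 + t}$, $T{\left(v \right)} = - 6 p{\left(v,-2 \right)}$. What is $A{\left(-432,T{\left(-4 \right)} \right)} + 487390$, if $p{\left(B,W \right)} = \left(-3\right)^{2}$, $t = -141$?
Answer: $\frac{138908429}{285} \approx 4.874 \cdot 10^{5}$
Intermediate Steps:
$p{\left(B,W \right)} = 9$
$T{\left(v \right)} = -54$ ($T{\left(v \right)} = \left(-6\right) 9 = -54$)
$A{\left(M,q \right)} = \frac{2279}{285}$ ($A{\left(M,q \right)} = 8 + \frac{1}{-144 - 141} = 8 + \frac{1}{-285} = 8 - \frac{1}{285} = \frac{2279}{285}$)
$A{\left(-432,T{\left(-4 \right)} \right)} + 487390 = \frac{2279}{285} + 487390 = \frac{138908429}{285}$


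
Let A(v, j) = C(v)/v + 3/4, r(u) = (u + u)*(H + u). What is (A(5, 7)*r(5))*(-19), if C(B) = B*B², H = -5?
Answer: 0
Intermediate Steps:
r(u) = 2*u*(-5 + u) (r(u) = (u + u)*(-5 + u) = (2*u)*(-5 + u) = 2*u*(-5 + u))
C(B) = B³
A(v, j) = ¾ + v² (A(v, j) = v³/v + 3/4 = v² + 3*(¼) = v² + ¾ = ¾ + v²)
(A(5, 7)*r(5))*(-19) = ((¾ + 5²)*(2*5*(-5 + 5)))*(-19) = ((¾ + 25)*(2*5*0))*(-19) = ((103/4)*0)*(-19) = 0*(-19) = 0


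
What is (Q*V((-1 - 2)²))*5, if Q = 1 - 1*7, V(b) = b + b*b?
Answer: -2700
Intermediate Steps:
V(b) = b + b²
Q = -6 (Q = 1 - 7 = -6)
(Q*V((-1 - 2)²))*5 = -6*(-1 - 2)²*(1 + (-1 - 2)²)*5 = -6*(-3)²*(1 + (-3)²)*5 = -54*(1 + 9)*5 = -54*10*5 = -6*90*5 = -540*5 = -2700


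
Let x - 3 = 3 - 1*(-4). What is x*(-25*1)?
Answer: -250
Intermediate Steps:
x = 10 (x = 3 + (3 - 1*(-4)) = 3 + (3 + 4) = 3 + 7 = 10)
x*(-25*1) = 10*(-25*1) = 10*(-25) = -250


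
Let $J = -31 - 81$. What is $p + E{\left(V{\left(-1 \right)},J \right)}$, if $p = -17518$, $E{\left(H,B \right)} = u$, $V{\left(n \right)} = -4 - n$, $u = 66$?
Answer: $-17452$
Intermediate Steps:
$J = -112$ ($J = -31 - 81 = -112$)
$E{\left(H,B \right)} = 66$
$p + E{\left(V{\left(-1 \right)},J \right)} = -17518 + 66 = -17452$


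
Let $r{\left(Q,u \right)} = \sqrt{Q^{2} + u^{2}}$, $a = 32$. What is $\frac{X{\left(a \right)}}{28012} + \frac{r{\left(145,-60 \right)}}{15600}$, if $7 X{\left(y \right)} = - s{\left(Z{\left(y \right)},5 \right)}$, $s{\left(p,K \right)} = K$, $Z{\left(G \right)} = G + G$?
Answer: $- \frac{5}{196084} + \frac{\sqrt{985}}{3120} \approx 0.010034$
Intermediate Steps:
$Z{\left(G \right)} = 2 G$
$X{\left(y \right)} = - \frac{5}{7}$ ($X{\left(y \right)} = \frac{\left(-1\right) 5}{7} = \frac{1}{7} \left(-5\right) = - \frac{5}{7}$)
$\frac{X{\left(a \right)}}{28012} + \frac{r{\left(145,-60 \right)}}{15600} = - \frac{5}{7 \cdot 28012} + \frac{\sqrt{145^{2} + \left(-60\right)^{2}}}{15600} = \left(- \frac{5}{7}\right) \frac{1}{28012} + \sqrt{21025 + 3600} \cdot \frac{1}{15600} = - \frac{5}{196084} + \sqrt{24625} \cdot \frac{1}{15600} = - \frac{5}{196084} + 5 \sqrt{985} \cdot \frac{1}{15600} = - \frac{5}{196084} + \frac{\sqrt{985}}{3120}$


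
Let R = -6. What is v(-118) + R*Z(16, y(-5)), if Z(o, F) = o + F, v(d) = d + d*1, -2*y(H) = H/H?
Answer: -329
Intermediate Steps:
y(H) = -1/2 (y(H) = -H/(2*H) = -1/2*1 = -1/2)
v(d) = 2*d (v(d) = d + d = 2*d)
Z(o, F) = F + o
v(-118) + R*Z(16, y(-5)) = 2*(-118) - 6*(-1/2 + 16) = -236 - 6*31/2 = -236 - 93 = -329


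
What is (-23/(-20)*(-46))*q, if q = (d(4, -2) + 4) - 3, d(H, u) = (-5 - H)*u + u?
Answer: -8993/10 ≈ -899.30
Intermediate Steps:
d(H, u) = u + u*(-5 - H) (d(H, u) = u*(-5 - H) + u = u + u*(-5 - H))
q = 17 (q = (-1*(-2)*(4 + 4) + 4) - 3 = (-1*(-2)*8 + 4) - 3 = (16 + 4) - 3 = 20 - 3 = 17)
(-23/(-20)*(-46))*q = (-23/(-20)*(-46))*17 = (-23*(-1/20)*(-46))*17 = ((23/20)*(-46))*17 = -529/10*17 = -8993/10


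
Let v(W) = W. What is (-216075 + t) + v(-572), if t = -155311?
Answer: -371958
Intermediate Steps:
(-216075 + t) + v(-572) = (-216075 - 155311) - 572 = -371386 - 572 = -371958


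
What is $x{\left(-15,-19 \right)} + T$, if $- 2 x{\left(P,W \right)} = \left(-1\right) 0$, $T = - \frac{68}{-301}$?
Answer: $\frac{68}{301} \approx 0.22591$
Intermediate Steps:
$T = \frac{68}{301}$ ($T = \left(-68\right) \left(- \frac{1}{301}\right) = \frac{68}{301} \approx 0.22591$)
$x{\left(P,W \right)} = 0$ ($x{\left(P,W \right)} = - \frac{\left(-1\right) 0}{2} = \left(- \frac{1}{2}\right) 0 = 0$)
$x{\left(-15,-19 \right)} + T = 0 + \frac{68}{301} = \frac{68}{301}$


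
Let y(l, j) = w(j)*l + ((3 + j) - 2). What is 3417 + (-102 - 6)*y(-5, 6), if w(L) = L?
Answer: 5901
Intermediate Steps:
y(l, j) = 1 + j + j*l (y(l, j) = j*l + ((3 + j) - 2) = j*l + (1 + j) = 1 + j + j*l)
3417 + (-102 - 6)*y(-5, 6) = 3417 + (-102 - 6)*(1 + 6 + 6*(-5)) = 3417 - 108*(1 + 6 - 30) = 3417 - 108*(-23) = 3417 + 2484 = 5901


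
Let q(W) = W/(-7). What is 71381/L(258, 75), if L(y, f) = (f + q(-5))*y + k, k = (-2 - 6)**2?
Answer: 499667/137188 ≈ 3.6422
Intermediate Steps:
q(W) = -W/7 (q(W) = W*(-1/7) = -W/7)
k = 64 (k = (-8)**2 = 64)
L(y, f) = 64 + y*(5/7 + f) (L(y, f) = (f - 1/7*(-5))*y + 64 = (f + 5/7)*y + 64 = (5/7 + f)*y + 64 = y*(5/7 + f) + 64 = 64 + y*(5/7 + f))
71381/L(258, 75) = 71381/(64 + (5/7)*258 + 75*258) = 71381/(64 + 1290/7 + 19350) = 71381/(137188/7) = 71381*(7/137188) = 499667/137188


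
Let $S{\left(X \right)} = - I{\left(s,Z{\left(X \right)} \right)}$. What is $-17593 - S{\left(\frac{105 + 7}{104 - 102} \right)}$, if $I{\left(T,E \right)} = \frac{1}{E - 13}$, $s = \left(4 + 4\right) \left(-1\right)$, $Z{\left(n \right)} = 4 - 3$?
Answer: $- \frac{211117}{12} \approx -17593.0$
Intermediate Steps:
$Z{\left(n \right)} = 1$
$s = -8$ ($s = 8 \left(-1\right) = -8$)
$I{\left(T,E \right)} = \frac{1}{-13 + E}$
$S{\left(X \right)} = \frac{1}{12}$ ($S{\left(X \right)} = - \frac{1}{-13 + 1} = - \frac{1}{-12} = \left(-1\right) \left(- \frac{1}{12}\right) = \frac{1}{12}$)
$-17593 - S{\left(\frac{105 + 7}{104 - 102} \right)} = -17593 - \frac{1}{12} = - \frac{211117}{12}$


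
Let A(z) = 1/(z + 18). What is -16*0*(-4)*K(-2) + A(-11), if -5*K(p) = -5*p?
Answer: ⅐ ≈ 0.14286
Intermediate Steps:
A(z) = 1/(18 + z)
K(p) = p (K(p) = -(-1)*p = p)
-16*0*(-4)*K(-2) + A(-11) = -16*0*(-4)*(-2) + 1/(18 - 11) = -0*(-2) + 1/7 = -16*0 + ⅐ = 0 + ⅐ = ⅐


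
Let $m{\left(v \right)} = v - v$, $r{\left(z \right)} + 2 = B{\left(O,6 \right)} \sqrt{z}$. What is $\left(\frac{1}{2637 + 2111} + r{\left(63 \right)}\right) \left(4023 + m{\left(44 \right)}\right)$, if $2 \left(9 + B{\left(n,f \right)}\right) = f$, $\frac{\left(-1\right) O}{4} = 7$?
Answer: $- \frac{38198385}{4748} - 72414 \sqrt{7} \approx -1.9963 \cdot 10^{5}$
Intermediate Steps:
$O = -28$ ($O = \left(-4\right) 7 = -28$)
$B{\left(n,f \right)} = -9 + \frac{f}{2}$
$r{\left(z \right)} = -2 - 6 \sqrt{z}$ ($r{\left(z \right)} = -2 + \left(-9 + \frac{1}{2} \cdot 6\right) \sqrt{z} = -2 + \left(-9 + 3\right) \sqrt{z} = -2 - 6 \sqrt{z}$)
$m{\left(v \right)} = 0$
$\left(\frac{1}{2637 + 2111} + r{\left(63 \right)}\right) \left(4023 + m{\left(44 \right)}\right) = \left(\frac{1}{2637 + 2111} - \left(2 + 6 \sqrt{63}\right)\right) \left(4023 + 0\right) = \left(\frac{1}{4748} - \left(2 + 6 \cdot 3 \sqrt{7}\right)\right) 4023 = \left(\frac{1}{4748} - \left(2 + 18 \sqrt{7}\right)\right) 4023 = \left(- \frac{9495}{4748} - 18 \sqrt{7}\right) 4023 = - \frac{38198385}{4748} - 72414 \sqrt{7}$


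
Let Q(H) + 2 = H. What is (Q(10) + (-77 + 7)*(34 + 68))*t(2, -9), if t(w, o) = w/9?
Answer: -14264/9 ≈ -1584.9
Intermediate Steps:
Q(H) = -2 + H
t(w, o) = w/9 (t(w, o) = w*(1/9) = w/9)
(Q(10) + (-77 + 7)*(34 + 68))*t(2, -9) = ((-2 + 10) + (-77 + 7)*(34 + 68))*((1/9)*2) = (8 - 70*102)*(2/9) = (8 - 7140)*(2/9) = -7132*2/9 = -14264/9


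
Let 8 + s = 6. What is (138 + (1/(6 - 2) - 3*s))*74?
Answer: 21349/2 ≈ 10675.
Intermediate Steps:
s = -2 (s = -8 + 6 = -2)
(138 + (1/(6 - 2) - 3*s))*74 = (138 + (1/(6 - 2) - 3*(-2)))*74 = (138 + (1/4 + 6))*74 = (138 + 25/4)*74 = (577/4)*74 = 21349/2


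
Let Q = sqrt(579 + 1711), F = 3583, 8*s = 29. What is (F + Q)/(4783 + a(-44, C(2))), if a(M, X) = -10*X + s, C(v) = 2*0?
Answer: 28664/38293 + 8*sqrt(2290)/38293 ≈ 0.75854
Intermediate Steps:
s = 29/8 (s = (1/8)*29 = 29/8 ≈ 3.6250)
Q = sqrt(2290) ≈ 47.854
C(v) = 0
a(M, X) = 29/8 - 10*X (a(M, X) = -10*X + 29/8 = 29/8 - 10*X)
(F + Q)/(4783 + a(-44, C(2))) = (3583 + sqrt(2290))/(4783 + (29/8 - 10*0)) = (3583 + sqrt(2290))/(4783 + (29/8 + 0)) = (3583 + sqrt(2290))/(4783 + 29/8) = (3583 + sqrt(2290))/(38293/8) = (3583 + sqrt(2290))*(8/38293) = 28664/38293 + 8*sqrt(2290)/38293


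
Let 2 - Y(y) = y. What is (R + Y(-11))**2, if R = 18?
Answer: 961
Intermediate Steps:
Y(y) = 2 - y
(R + Y(-11))**2 = (18 + (2 - 1*(-11)))**2 = (18 + (2 + 11))**2 = (18 + 13)**2 = 31**2 = 961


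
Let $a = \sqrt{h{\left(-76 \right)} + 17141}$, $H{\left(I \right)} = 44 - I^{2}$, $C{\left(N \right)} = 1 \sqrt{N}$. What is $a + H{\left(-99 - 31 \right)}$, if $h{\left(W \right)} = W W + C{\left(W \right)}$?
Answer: $-16856 + \sqrt{22917 + 2 i \sqrt{19}} \approx -16705.0 + 0.028794 i$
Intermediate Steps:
$C{\left(N \right)} = \sqrt{N}$
$h{\left(W \right)} = \sqrt{W} + W^{2}$ ($h{\left(W \right)} = W W + \sqrt{W} = W^{2} + \sqrt{W} = \sqrt{W} + W^{2}$)
$a = \sqrt{22917 + 2 i \sqrt{19}}$ ($a = \sqrt{\left(\sqrt{-76} + \left(-76\right)^{2}\right) + 17141} = \sqrt{\left(2 i \sqrt{19} + 5776\right) + 17141} = \sqrt{\left(5776 + 2 i \sqrt{19}\right) + 17141} = \sqrt{22917 + 2 i \sqrt{19}} \approx 151.38 + 0.029 i$)
$a + H{\left(-99 - 31 \right)} = \sqrt{22917 + 2 i \sqrt{19}} + \left(44 - \left(-99 - 31\right)^{2}\right) = \sqrt{22917 + 2 i \sqrt{19}} + \left(44 - \left(-130\right)^{2}\right) = \sqrt{22917 + 2 i \sqrt{19}} + \left(44 - 16900\right) = \sqrt{22917 + 2 i \sqrt{19}} - 16856 = -16856 + \sqrt{22917 + 2 i \sqrt{19}}$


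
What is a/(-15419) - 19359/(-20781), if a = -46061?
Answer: 139521118/35602471 ≈ 3.9189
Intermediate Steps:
a/(-15419) - 19359/(-20781) = -46061/(-15419) - 19359/(-20781) = -46061*(-1/15419) - 19359*(-1/20781) = 46061/15419 + 2151/2309 = 139521118/35602471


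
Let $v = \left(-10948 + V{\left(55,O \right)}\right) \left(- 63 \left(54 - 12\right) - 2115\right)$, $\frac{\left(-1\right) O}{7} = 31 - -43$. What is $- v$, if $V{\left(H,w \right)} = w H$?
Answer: $-187764318$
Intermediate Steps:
$O = -518$ ($O = - 7 \left(31 - -43\right) = - 7 \left(31 + 43\right) = \left(-7\right) 74 = -518$)
$V{\left(H,w \right)} = H w$
$v = 187764318$ ($v = \left(-10948 + 55 \left(-518\right)\right) \left(- 63 \left(54 - 12\right) - 2115\right) = \left(-10948 - 28490\right) \left(\left(-63\right) 42 - 2115\right) = - 39438 \left(-2646 - 2115\right) = \left(-39438\right) \left(-4761\right) = 187764318$)
$- v = \left(-1\right) 187764318 = -187764318$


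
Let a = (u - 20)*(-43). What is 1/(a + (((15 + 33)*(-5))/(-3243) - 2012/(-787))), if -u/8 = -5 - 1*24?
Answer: -850747/7753171720 ≈ -0.00010973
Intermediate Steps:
u = 232 (u = -8*(-5 - 1*24) = -8*(-5 - 24) = -8*(-29) = 232)
a = -9116 (a = (232 - 20)*(-43) = 212*(-43) = -9116)
1/(a + (((15 + 33)*(-5))/(-3243) - 2012/(-787))) = 1/(-9116 + (((15 + 33)*(-5))/(-3243) - 2012/(-787))) = 1/(-9116 + ((48*(-5))*(-1/3243) - 2012*(-1/787))) = 1/(-9116 + (-240*(-1/3243) + 2012/787)) = 1/(-9116 + (80/1081 + 2012/787)) = 1/(-9116 + 2237932/850747) = 1/(-7753171720/850747) = -850747/7753171720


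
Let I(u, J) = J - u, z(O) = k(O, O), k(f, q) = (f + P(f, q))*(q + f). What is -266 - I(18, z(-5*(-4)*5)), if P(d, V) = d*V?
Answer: -2020248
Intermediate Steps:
P(d, V) = V*d
k(f, q) = (f + q)*(f + f*q) (k(f, q) = (f + q*f)*(q + f) = (f + f*q)*(f + q) = (f + q)*(f + f*q))
z(O) = O*(2*O + 2*O²) (z(O) = O*(O + O + O² + O*O) = O*(O + O + O² + O²) = O*(2*O + 2*O²))
-266 - I(18, z(-5*(-4)*5)) = -266 - (2*(-5*(-4)*5)²*(1 - 5*(-4)*5) - 1*18) = -266 - (2*(20*5)²*(1 + 20*5) - 18) = -266 - (2*100²*(1 + 100) - 18) = -266 - (2*10000*101 - 18) = -266 - (2020000 - 18) = -266 - 1*2019982 = -266 - 2019982 = -2020248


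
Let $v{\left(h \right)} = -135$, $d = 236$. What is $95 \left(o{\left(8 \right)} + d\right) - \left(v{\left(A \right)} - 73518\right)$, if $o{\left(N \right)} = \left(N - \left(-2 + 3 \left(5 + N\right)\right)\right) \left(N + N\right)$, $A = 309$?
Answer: $51993$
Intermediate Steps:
$o{\left(N \right)} = 2 N \left(-13 - 2 N\right)$ ($o{\left(N \right)} = \left(N + \left(\left(-15 - 3 N\right) + 2\right)\right) 2 N = \left(N - \left(13 + 3 N\right)\right) 2 N = \left(-13 - 2 N\right) 2 N = 2 N \left(-13 - 2 N\right)$)
$95 \left(o{\left(8 \right)} + d\right) - \left(v{\left(A \right)} - 73518\right) = 95 \left(\left(-2\right) 8 \left(13 + 2 \cdot 8\right) + 236\right) - \left(-135 - 73518\right) = 95 \left(\left(-2\right) 8 \left(13 + 16\right) + 236\right) - \left(-135 - 73518\right) = 95 \left(\left(-2\right) 8 \cdot 29 + 236\right) - -73653 = 95 \left(-464 + 236\right) + 73653 = 95 \left(-228\right) + 73653 = -21660 + 73653 = 51993$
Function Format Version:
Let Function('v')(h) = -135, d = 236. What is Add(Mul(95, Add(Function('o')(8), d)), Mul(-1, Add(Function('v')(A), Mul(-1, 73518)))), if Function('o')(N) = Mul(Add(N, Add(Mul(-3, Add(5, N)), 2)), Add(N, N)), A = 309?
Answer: 51993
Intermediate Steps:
Function('o')(N) = Mul(2, N, Add(-13, Mul(-2, N))) (Function('o')(N) = Mul(Add(N, Add(Add(-15, Mul(-3, N)), 2)), Mul(2, N)) = Mul(Add(N, Add(-13, Mul(-3, N))), Mul(2, N)) = Mul(Add(-13, Mul(-2, N)), Mul(2, N)) = Mul(2, N, Add(-13, Mul(-2, N))))
Add(Mul(95, Add(Function('o')(8), d)), Mul(-1, Add(Function('v')(A), Mul(-1, 73518)))) = Add(Mul(95, Add(Mul(-2, 8, Add(13, Mul(2, 8))), 236)), Mul(-1, Add(-135, Mul(-1, 73518)))) = Add(Mul(95, Add(Mul(-2, 8, Add(13, 16)), 236)), Mul(-1, Add(-135, -73518))) = Add(Mul(95, Add(Mul(-2, 8, 29), 236)), Mul(-1, -73653)) = Add(Mul(95, Add(-464, 236)), 73653) = Add(Mul(95, -228), 73653) = Add(-21660, 73653) = 51993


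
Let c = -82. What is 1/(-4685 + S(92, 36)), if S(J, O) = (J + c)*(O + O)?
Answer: -1/3965 ≈ -0.00025221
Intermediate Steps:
S(J, O) = 2*O*(-82 + J) (S(J, O) = (J - 82)*(O + O) = (-82 + J)*(2*O) = 2*O*(-82 + J))
1/(-4685 + S(92, 36)) = 1/(-4685 + 2*36*(-82 + 92)) = 1/(-4685 + 2*36*10) = 1/(-4685 + 720) = 1/(-3965) = -1/3965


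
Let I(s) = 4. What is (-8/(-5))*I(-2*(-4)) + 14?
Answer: 102/5 ≈ 20.400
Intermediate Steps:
(-8/(-5))*I(-2*(-4)) + 14 = -8/(-5)*4 + 14 = -8*(-⅕)*4 + 14 = (8/5)*4 + 14 = 32/5 + 14 = 102/5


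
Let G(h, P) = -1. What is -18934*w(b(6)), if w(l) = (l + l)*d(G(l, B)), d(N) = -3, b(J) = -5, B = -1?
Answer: -568020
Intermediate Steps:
w(l) = -6*l (w(l) = (l + l)*(-3) = (2*l)*(-3) = -6*l)
-18934*w(b(6)) = -(-113604)*(-5) = -18934*30 = -568020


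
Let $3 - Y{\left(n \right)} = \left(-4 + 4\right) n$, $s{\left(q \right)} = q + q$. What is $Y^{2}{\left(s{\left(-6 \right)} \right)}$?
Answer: $9$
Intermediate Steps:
$s{\left(q \right)} = 2 q$
$Y{\left(n \right)} = 3$ ($Y{\left(n \right)} = 3 - \left(-4 + 4\right) n = 3 - 0 n = 3 - 0 = 3 + 0 = 3$)
$Y^{2}{\left(s{\left(-6 \right)} \right)} = 3^{2} = 9$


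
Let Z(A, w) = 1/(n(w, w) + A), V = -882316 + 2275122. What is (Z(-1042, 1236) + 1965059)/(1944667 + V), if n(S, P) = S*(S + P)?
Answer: 6001977956651/10193810657550 ≈ 0.58879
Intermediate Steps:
V = 1392806
n(S, P) = S*(P + S)
Z(A, w) = 1/(A + 2*w²) (Z(A, w) = 1/(w*(w + w) + A) = 1/(w*(2*w) + A) = 1/(2*w² + A) = 1/(A + 2*w²))
(Z(-1042, 1236) + 1965059)/(1944667 + V) = (1/(-1042 + 2*1236²) + 1965059)/(1944667 + 1392806) = (1/(-1042 + 2*1527696) + 1965059)/3337473 = (1/(-1042 + 3055392) + 1965059)*(1/3337473) = (1/3054350 + 1965059)*(1/3337473) = (6001977956651/3054350)*(1/3337473) = 6001977956651/10193810657550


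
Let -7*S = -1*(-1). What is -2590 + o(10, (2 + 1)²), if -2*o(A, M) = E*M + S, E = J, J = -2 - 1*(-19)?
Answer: -18665/7 ≈ -2666.4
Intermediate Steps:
S = -⅐ (S = -(-1)*(-1)/7 = -⅐*1 = -⅐ ≈ -0.14286)
J = 17 (J = -2 + 19 = 17)
E = 17
o(A, M) = 1/14 - 17*M/2 (o(A, M) = -(17*M - ⅐)/2 = -(-⅐ + 17*M)/2 = 1/14 - 17*M/2)
-2590 + o(10, (2 + 1)²) = -2590 + (1/14 - 17*(2 + 1)²/2) = -2590 + (1/14 - 17/2*3²) = -2590 + (1/14 - 17/2*9) = -2590 + (1/14 - 153/2) = -2590 - 535/7 = -18665/7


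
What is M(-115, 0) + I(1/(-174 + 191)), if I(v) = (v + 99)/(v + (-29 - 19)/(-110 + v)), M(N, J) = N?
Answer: 445727/5247 ≈ 84.949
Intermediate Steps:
I(v) = (99 + v)/(v - 48/(-110 + v))
M(-115, 0) + I(1/(-174 + 191)) = -115 + (10890 - (1/(-174 + 191))² + 11/(-174 + 191))/(48 - (1/(-174 + 191))² + 110/(-174 + 191)) = -115 + (10890 - (1/17)² + 11/17)/(48 - (1/17)² + 110/17) = -115 + (10890 - (1/17)² + 11*(1/17))/(48 - (1/17)² + 110*(1/17)) = -115 + (10890 - 1*1/289 + 11/17)/(48 - 1*1/289 + 110/17) = -115 + (10890 - 1/289 + 11/17)/(48 - 1/289 + 110/17) = -115 + (3147396/289)/(15741/289) = -115 + (289/15741)*(3147396/289) = -115 + 1049132/5247 = 445727/5247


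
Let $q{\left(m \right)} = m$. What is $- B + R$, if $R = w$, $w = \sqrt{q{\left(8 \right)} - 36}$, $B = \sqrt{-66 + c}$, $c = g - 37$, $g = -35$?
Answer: $i \left(- \sqrt{138} + 2 \sqrt{7}\right) \approx - 6.4558 i$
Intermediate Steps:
$c = -72$ ($c = -35 - 37 = -72$)
$B = i \sqrt{138}$ ($B = \sqrt{-66 - 72} = \sqrt{-138} = i \sqrt{138} \approx 11.747 i$)
$w = 2 i \sqrt{7}$ ($w = \sqrt{8 - 36} = \sqrt{-28} = 2 i \sqrt{7} \approx 5.2915 i$)
$R = 2 i \sqrt{7} \approx 5.2915 i$
$- B + R = - i \sqrt{138} + 2 i \sqrt{7}$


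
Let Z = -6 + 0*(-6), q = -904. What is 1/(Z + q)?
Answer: -1/910 ≈ -0.0010989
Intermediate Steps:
Z = -6 (Z = -6 + 0 = -6)
1/(Z + q) = 1/(-6 - 904) = 1/(-910) = -1/910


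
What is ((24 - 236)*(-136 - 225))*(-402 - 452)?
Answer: -65358328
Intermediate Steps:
((24 - 236)*(-136 - 225))*(-402 - 452) = -212*(-361)*(-854) = 76532*(-854) = -65358328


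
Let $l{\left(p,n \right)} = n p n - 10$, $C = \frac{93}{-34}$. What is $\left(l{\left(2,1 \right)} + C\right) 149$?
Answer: $- \frac{54385}{34} \approx -1599.6$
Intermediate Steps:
$C = - \frac{93}{34}$ ($C = 93 \left(- \frac{1}{34}\right) = - \frac{93}{34} \approx -2.7353$)
$l{\left(p,n \right)} = -10 + p n^{2}$ ($l{\left(p,n \right)} = p n^{2} - 10 = -10 + p n^{2}$)
$\left(l{\left(2,1 \right)} + C\right) 149 = \left(\left(-10 + 2 \cdot 1^{2}\right) - \frac{93}{34}\right) 149 = \left(\left(-10 + 2 \cdot 1\right) - \frac{93}{34}\right) 149 = \left(\left(-10 + 2\right) - \frac{93}{34}\right) 149 = \left(-8 - \frac{93}{34}\right) 149 = \left(- \frac{365}{34}\right) 149 = - \frac{54385}{34}$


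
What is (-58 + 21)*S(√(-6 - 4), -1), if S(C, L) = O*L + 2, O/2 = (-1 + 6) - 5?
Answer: -74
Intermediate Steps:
O = 0 (O = 2*((-1 + 6) - 5) = 2*(5 - 5) = 2*0 = 0)
S(C, L) = 2 (S(C, L) = 0*L + 2 = 0 + 2 = 2)
(-58 + 21)*S(√(-6 - 4), -1) = (-58 + 21)*2 = -37*2 = -74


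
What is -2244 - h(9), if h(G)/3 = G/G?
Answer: -2247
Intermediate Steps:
h(G) = 3 (h(G) = 3*(G/G) = 3*1 = 3)
-2244 - h(9) = -2244 - 1*3 = -2244 - 3 = -2247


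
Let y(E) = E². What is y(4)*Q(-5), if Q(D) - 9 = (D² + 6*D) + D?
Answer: -16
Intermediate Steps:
Q(D) = 9 + D² + 7*D (Q(D) = 9 + ((D² + 6*D) + D) = 9 + (D² + 7*D) = 9 + D² + 7*D)
y(4)*Q(-5) = 4²*(9 + (-5)² + 7*(-5)) = 16*(9 + 25 - 35) = 16*(-1) = -16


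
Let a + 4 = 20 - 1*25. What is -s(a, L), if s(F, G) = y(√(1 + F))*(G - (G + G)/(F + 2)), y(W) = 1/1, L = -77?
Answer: 99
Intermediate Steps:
y(W) = 1
a = -9 (a = -4 + (20 - 1*25) = -4 + (20 - 25) = -4 - 5 = -9)
s(F, G) = G - 2*G/(2 + F) (s(F, G) = 1*(G - (G + G)/(F + 2)) = 1*(G - 2*G/(2 + F)) = G - 2*G/(2 + F))
-s(a, L) = -(-9)*(-77)/(2 - 9) = -(-9)*(-77)/(-7) = -(-9)*(-77)*(-1)/7 = -1*(-99) = 99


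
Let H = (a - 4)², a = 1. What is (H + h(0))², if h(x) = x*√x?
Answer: 81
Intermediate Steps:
h(x) = x^(3/2)
H = 9 (H = (1 - 4)² = (-3)² = 9)
(H + h(0))² = (9 + 0^(3/2))² = (9 + 0)² = 9² = 81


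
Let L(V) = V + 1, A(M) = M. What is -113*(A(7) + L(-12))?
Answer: 452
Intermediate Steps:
L(V) = 1 + V
-113*(A(7) + L(-12)) = -113*(7 + (1 - 12)) = -113*(7 - 11) = -113*(-4) = 452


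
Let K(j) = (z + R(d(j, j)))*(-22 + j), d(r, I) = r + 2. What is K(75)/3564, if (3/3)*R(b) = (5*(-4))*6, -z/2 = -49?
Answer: -53/162 ≈ -0.32716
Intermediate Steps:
z = 98 (z = -2*(-49) = 98)
d(r, I) = 2 + r
R(b) = -120 (R(b) = (5*(-4))*6 = -20*6 = -120)
K(j) = 484 - 22*j (K(j) = (98 - 120)*(-22 + j) = -22*(-22 + j) = 484 - 22*j)
K(75)/3564 = (484 - 22*75)/3564 = (484 - 1650)*(1/3564) = -1166*1/3564 = -53/162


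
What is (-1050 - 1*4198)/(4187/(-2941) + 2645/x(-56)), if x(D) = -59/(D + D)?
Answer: -910627712/870994807 ≈ -1.0455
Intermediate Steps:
x(D) = -59/(2*D) (x(D) = -59*1/(2*D) = -59/(2*D))
(-1050 - 1*4198)/(4187/(-2941) + 2645/x(-56)) = (-1050 - 1*4198)/(4187/(-2941) + 2645/((-59/2/(-56)))) = (-1050 - 4198)/(4187*(-1/2941) + 2645/((-59/2*(-1/56)))) = -5248/(-4187/2941 + 2645/(59/112)) = -5248/(-4187/2941 + 2645*(112/59)) = -5248/(-4187/2941 + 296240/59) = -5248/870994807/173519 = -5248*173519/870994807 = -910627712/870994807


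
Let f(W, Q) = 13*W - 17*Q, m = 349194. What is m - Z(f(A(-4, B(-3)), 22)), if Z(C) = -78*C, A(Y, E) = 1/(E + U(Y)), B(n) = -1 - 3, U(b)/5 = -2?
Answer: 2239647/7 ≈ 3.1995e+5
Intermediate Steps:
U(b) = -10 (U(b) = 5*(-2) = -10)
B(n) = -4
A(Y, E) = 1/(-10 + E) (A(Y, E) = 1/(E - 10) = 1/(-10 + E))
f(W, Q) = -17*Q + 13*W
m - Z(f(A(-4, B(-3)), 22)) = 349194 - (-78)*(-17*22 + 13/(-10 - 4)) = 349194 - (-78)*(-374 + 13/(-14)) = 349194 - (-78)*(-374 + 13*(-1/14)) = 349194 - (-78)*(-374 - 13/14) = 349194 - (-78)*(-5249)/14 = 349194 - 1*204711/7 = 349194 - 204711/7 = 2239647/7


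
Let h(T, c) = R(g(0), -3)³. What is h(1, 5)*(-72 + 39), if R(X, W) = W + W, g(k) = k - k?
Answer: 7128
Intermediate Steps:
g(k) = 0
R(X, W) = 2*W
h(T, c) = -216 (h(T, c) = (2*(-3))³ = (-6)³ = -216)
h(1, 5)*(-72 + 39) = -216*(-72 + 39) = -216*(-33) = 7128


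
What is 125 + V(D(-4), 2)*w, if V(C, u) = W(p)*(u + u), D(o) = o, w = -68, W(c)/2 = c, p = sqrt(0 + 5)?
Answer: 125 - 544*sqrt(5) ≈ -1091.4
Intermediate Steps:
p = sqrt(5) ≈ 2.2361
W(c) = 2*c
V(C, u) = 4*u*sqrt(5) (V(C, u) = (2*sqrt(5))*(u + u) = (2*sqrt(5))*(2*u) = 4*u*sqrt(5))
125 + V(D(-4), 2)*w = 125 + (4*2*sqrt(5))*(-68) = 125 + (8*sqrt(5))*(-68) = 125 - 544*sqrt(5)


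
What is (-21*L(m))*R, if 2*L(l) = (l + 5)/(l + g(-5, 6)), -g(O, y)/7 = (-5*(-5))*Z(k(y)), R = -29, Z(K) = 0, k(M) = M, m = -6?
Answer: 203/4 ≈ 50.750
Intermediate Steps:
g(O, y) = 0 (g(O, y) = -7*(-5*(-5))*0 = -175*0 = -7*0 = 0)
L(l) = (5 + l)/(2*l) (L(l) = ((l + 5)/(l + 0))/2 = ((5 + l)/l)/2 = (5 + l)/(2*l))
(-21*L(m))*R = -21*(5 - 6)/(2*(-6))*(-29) = -21*(-1)*(-1)/(2*6)*(-29) = -21*1/12*(-29) = -7/4*(-29) = 203/4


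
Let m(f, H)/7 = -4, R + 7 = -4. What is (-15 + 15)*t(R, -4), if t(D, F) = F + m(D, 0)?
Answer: 0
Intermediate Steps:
R = -11 (R = -7 - 4 = -11)
m(f, H) = -28 (m(f, H) = 7*(-4) = -28)
t(D, F) = -28 + F (t(D, F) = F - 28 = -28 + F)
(-15 + 15)*t(R, -4) = (-15 + 15)*(-28 - 4) = 0*(-32) = 0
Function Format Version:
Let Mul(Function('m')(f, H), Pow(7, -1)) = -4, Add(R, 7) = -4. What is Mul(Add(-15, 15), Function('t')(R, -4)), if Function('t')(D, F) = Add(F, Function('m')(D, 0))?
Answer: 0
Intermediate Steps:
R = -11 (R = Add(-7, -4) = -11)
Function('m')(f, H) = -28 (Function('m')(f, H) = Mul(7, -4) = -28)
Function('t')(D, F) = Add(-28, F) (Function('t')(D, F) = Add(F, -28) = Add(-28, F))
Mul(Add(-15, 15), Function('t')(R, -4)) = Mul(Add(-15, 15), Add(-28, -4)) = Mul(0, -32) = 0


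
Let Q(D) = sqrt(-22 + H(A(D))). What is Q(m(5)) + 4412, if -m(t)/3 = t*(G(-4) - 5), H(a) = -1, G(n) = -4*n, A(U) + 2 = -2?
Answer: 4412 + I*sqrt(23) ≈ 4412.0 + 4.7958*I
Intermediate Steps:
A(U) = -4 (A(U) = -2 - 2 = -4)
m(t) = -33*t (m(t) = -3*t*(-4*(-4) - 5) = -3*t*(16 - 5) = -3*t*11 = -33*t)
Q(D) = I*sqrt(23) (Q(D) = sqrt(-22 - 1) = sqrt(-23) = I*sqrt(23))
Q(m(5)) + 4412 = I*sqrt(23) + 4412 = 4412 + I*sqrt(23)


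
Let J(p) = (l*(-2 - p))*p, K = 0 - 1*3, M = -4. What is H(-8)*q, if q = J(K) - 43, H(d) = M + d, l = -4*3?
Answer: 84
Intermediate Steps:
K = -3 (K = 0 - 3 = -3)
l = -12
H(d) = -4 + d
J(p) = p*(24 + 12*p) (J(p) = (-12*(-2 - p))*p = (24 + 12*p)*p = p*(24 + 12*p))
q = -7 (q = 12*(-3)*(2 - 3) - 43 = 12*(-3)*(-1) - 43 = 36 - 43 = -7)
H(-8)*q = (-4 - 8)*(-7) = -12*(-7) = 84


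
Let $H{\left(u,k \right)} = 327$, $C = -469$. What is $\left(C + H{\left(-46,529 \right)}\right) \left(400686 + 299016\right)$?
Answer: $-99357684$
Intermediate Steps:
$\left(C + H{\left(-46,529 \right)}\right) \left(400686 + 299016\right) = \left(-469 + 327\right) \left(400686 + 299016\right) = \left(-142\right) 699702 = -99357684$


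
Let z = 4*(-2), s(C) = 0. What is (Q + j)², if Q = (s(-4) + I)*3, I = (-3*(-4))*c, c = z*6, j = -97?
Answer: 3330625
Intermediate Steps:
z = -8
c = -48 (c = -8*6 = -48)
I = -576 (I = -3*(-4)*(-48) = 12*(-48) = -576)
Q = -1728 (Q = (0 - 576)*3 = -576*3 = -1728)
(Q + j)² = (-1728 - 97)² = (-1825)² = 3330625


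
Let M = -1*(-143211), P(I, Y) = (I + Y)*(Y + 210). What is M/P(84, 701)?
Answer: 143211/715135 ≈ 0.20026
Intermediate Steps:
P(I, Y) = (210 + Y)*(I + Y) (P(I, Y) = (I + Y)*(210 + Y) = (210 + Y)*(I + Y))
M = 143211
M/P(84, 701) = 143211/(701² + 210*84 + 210*701 + 84*701) = 143211/(491401 + 17640 + 147210 + 58884) = 143211/715135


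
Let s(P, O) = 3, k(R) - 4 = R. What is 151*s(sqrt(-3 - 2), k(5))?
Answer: 453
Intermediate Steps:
k(R) = 4 + R
151*s(sqrt(-3 - 2), k(5)) = 151*3 = 453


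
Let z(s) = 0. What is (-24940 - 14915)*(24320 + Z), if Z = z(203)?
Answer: -969273600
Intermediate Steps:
Z = 0
(-24940 - 14915)*(24320 + Z) = (-24940 - 14915)*(24320 + 0) = -39855*24320 = -969273600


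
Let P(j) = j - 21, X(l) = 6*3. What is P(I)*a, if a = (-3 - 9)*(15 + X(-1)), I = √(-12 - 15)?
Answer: 8316 - 1188*I*√3 ≈ 8316.0 - 2057.7*I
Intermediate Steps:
X(l) = 18
I = 3*I*√3 (I = √(-27) = 3*I*√3 ≈ 5.1962*I)
P(j) = -21 + j
a = -396 (a = (-3 - 9)*(15 + 18) = -12*33 = -396)
P(I)*a = (-21 + 3*I*√3)*(-396) = 8316 - 1188*I*√3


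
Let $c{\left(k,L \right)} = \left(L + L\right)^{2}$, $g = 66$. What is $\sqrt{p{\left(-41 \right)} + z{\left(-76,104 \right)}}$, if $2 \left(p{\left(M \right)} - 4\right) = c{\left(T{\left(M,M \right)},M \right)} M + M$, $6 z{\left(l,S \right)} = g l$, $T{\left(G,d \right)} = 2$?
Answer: $\frac{21 i \sqrt{1258}}{2} \approx 372.42 i$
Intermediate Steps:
$c{\left(k,L \right)} = 4 L^{2}$ ($c{\left(k,L \right)} = \left(2 L\right)^{2} = 4 L^{2}$)
$z{\left(l,S \right)} = 11 l$ ($z{\left(l,S \right)} = \frac{66 l}{6} = 11 l$)
$p{\left(M \right)} = 4 + \frac{M}{2} + 2 M^{3}$ ($p{\left(M \right)} = 4 + \frac{4 M^{2} M + M}{2} = 4 + \frac{4 M^{3} + M}{2} = 4 + \frac{M + 4 M^{3}}{2} = 4 + \left(\frac{M}{2} + 2 M^{3}\right) = 4 + \frac{M}{2} + 2 M^{3}$)
$\sqrt{p{\left(-41 \right)} + z{\left(-76,104 \right)}} = \sqrt{\left(4 + \frac{1}{2} \left(-41\right) + 2 \left(-41\right)^{3}\right) + 11 \left(-76\right)} = \sqrt{\left(4 - \frac{41}{2} + 2 \left(-68921\right)\right) - 836} = \sqrt{\left(4 - \frac{41}{2} - 137842\right) - 836} = \sqrt{- \frac{275717}{2} - 836} = \sqrt{- \frac{277389}{2}} = \frac{21 i \sqrt{1258}}{2}$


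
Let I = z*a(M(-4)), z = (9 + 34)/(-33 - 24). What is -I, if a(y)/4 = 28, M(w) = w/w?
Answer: 4816/57 ≈ 84.491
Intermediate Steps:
M(w) = 1
a(y) = 112 (a(y) = 4*28 = 112)
z = -43/57 (z = 43/(-57) = 43*(-1/57) = -43/57 ≈ -0.75439)
I = -4816/57 (I = -43/57*112 = -4816/57 ≈ -84.491)
-I = -1*(-4816/57) = 4816/57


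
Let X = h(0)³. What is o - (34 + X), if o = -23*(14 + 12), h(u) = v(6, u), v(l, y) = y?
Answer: -632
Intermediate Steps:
h(u) = u
o = -598 (o = -23*26 = -598)
X = 0 (X = 0³ = 0)
o - (34 + X) = -598 - (34 + 0) = -598 - 34 = -632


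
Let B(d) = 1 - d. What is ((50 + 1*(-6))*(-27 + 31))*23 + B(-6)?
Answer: 4055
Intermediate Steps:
((50 + 1*(-6))*(-27 + 31))*23 + B(-6) = ((50 + 1*(-6))*(-27 + 31))*23 + (1 - 1*(-6)) = ((50 - 6)*4)*23 + (1 + 6) = (44*4)*23 + 7 = 176*23 + 7 = 4048 + 7 = 4055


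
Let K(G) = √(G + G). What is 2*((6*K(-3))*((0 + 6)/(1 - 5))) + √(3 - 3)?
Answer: -18*I*√6 ≈ -44.091*I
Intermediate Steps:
K(G) = √2*√G (K(G) = √(2*G) = √2*√G)
2*((6*K(-3))*((0 + 6)/(1 - 5))) + √(3 - 3) = 2*((6*(√2*√(-3)))*((0 + 6)/(1 - 5))) + √(3 - 3) = 2*((6*(√2*(I*√3)))*(6/(-4))) + √0 = 2*((6*(I*√6))*(6*(-¼))) + 0 = 2*((6*I*√6)*(-3/2)) + 0 = 2*(-9*I*√6) + 0 = -18*I*√6 + 0 = -18*I*√6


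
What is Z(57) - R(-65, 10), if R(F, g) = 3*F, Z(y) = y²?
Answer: 3444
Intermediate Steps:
Z(57) - R(-65, 10) = 57² - 3*(-65) = 3249 - 1*(-195) = 3249 + 195 = 3444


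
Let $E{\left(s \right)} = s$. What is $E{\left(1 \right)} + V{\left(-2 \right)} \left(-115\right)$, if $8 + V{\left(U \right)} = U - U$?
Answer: $921$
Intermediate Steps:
$V{\left(U \right)} = -8$ ($V{\left(U \right)} = -8 + \left(U - U\right) = -8 + 0 = -8$)
$E{\left(1 \right)} + V{\left(-2 \right)} \left(-115\right) = 1 - -920 = 1 + 920 = 921$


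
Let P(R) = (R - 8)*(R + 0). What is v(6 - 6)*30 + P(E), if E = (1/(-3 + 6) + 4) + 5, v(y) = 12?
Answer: 3352/9 ≈ 372.44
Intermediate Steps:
E = 28/3 (E = (1/3 + 4) + 5 = (⅓ + 4) + 5 = 13/3 + 5 = 28/3 ≈ 9.3333)
P(R) = R*(-8 + R) (P(R) = (-8 + R)*R = R*(-8 + R))
v(6 - 6)*30 + P(E) = 12*30 + 28*(-8 + 28/3)/3 = 360 + (28/3)*(4/3) = 360 + 112/9 = 3352/9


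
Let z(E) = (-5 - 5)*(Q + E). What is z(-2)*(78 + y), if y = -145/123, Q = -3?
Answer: 472450/123 ≈ 3841.1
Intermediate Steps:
z(E) = 30 - 10*E (z(E) = (-5 - 5)*(-3 + E) = -10*(-3 + E) = 30 - 10*E)
y = -145/123 (y = -145*1/123 = -145/123 ≈ -1.1789)
z(-2)*(78 + y) = (30 - 10*(-2))*(78 - 145/123) = (30 + 20)*(9449/123) = 50*(9449/123) = 472450/123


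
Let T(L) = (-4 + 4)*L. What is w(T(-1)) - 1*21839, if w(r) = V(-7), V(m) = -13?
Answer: -21852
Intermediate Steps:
T(L) = 0 (T(L) = 0*L = 0)
w(r) = -13
w(T(-1)) - 1*21839 = -13 - 1*21839 = -13 - 21839 = -21852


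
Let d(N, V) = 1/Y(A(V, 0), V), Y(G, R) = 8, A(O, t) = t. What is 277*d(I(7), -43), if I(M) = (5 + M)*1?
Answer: 277/8 ≈ 34.625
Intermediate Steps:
I(M) = 5 + M
d(N, V) = ⅛ (d(N, V) = 1/8 = ⅛)
277*d(I(7), -43) = 277*(⅛) = 277/8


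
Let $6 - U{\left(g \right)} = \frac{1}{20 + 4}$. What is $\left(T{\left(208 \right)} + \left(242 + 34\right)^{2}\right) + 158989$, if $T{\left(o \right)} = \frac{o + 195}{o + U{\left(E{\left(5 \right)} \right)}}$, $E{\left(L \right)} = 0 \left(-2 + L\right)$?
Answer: $\frac{92890919}{395} \approx 2.3517 \cdot 10^{5}$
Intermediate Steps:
$E{\left(L \right)} = 0$
$U{\left(g \right)} = \frac{143}{24}$ ($U{\left(g \right)} = 6 - \frac{1}{20 + 4} = 6 - \frac{1}{24} = \frac{143}{24}$)
$T{\left(o \right)} = \frac{195 + o}{\frac{143}{24} + o}$ ($T{\left(o \right)} = \frac{o + 195}{o + \frac{143}{24}} = \frac{195 + o}{\frac{143}{24} + o}$)
$\left(T{\left(208 \right)} + \left(242 + 34\right)^{2}\right) + 158989 = \left(\frac{24 \left(195 + 208\right)}{143 + 24 \cdot 208} + \left(242 + 34\right)^{2}\right) + 158989 = \left(24 \frac{1}{143 + 4992} \cdot 403 + 276^{2}\right) + 158989 = \left(24 \cdot \frac{1}{5135} \cdot 403 + 76176\right) + 158989 = \left(\frac{744}{395} + 76176\right) + 158989 = \frac{30090264}{395} + 158989 = \frac{92890919}{395}$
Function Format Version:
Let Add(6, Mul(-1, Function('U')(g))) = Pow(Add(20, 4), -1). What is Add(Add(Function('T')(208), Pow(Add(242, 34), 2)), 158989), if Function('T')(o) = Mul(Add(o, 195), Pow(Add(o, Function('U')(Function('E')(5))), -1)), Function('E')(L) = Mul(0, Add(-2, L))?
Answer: Rational(92890919, 395) ≈ 2.3517e+5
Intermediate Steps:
Function('E')(L) = 0
Function('U')(g) = Rational(143, 24) (Function('U')(g) = Add(6, Mul(-1, Pow(Add(20, 4), -1))) = Add(6, Mul(-1, Pow(24, -1))) = Add(6, Mul(-1, Rational(1, 24))) = Add(6, Rational(-1, 24)) = Rational(143, 24))
Function('T')(o) = Mul(Pow(Add(Rational(143, 24), o), -1), Add(195, o)) (Function('T')(o) = Mul(Add(o, 195), Pow(Add(o, Rational(143, 24)), -1)) = Mul(Add(195, o), Pow(Add(Rational(143, 24), o), -1)) = Mul(Pow(Add(Rational(143, 24), o), -1), Add(195, o)))
Add(Add(Function('T')(208), Pow(Add(242, 34), 2)), 158989) = Add(Add(Mul(24, Pow(Add(143, Mul(24, 208)), -1), Add(195, 208)), Pow(Add(242, 34), 2)), 158989) = Add(Add(Mul(24, Pow(Add(143, 4992), -1), 403), Pow(276, 2)), 158989) = Add(Add(Mul(24, Pow(5135, -1), 403), 76176), 158989) = Add(Add(Mul(24, Rational(1, 5135), 403), 76176), 158989) = Add(Add(Rational(744, 395), 76176), 158989) = Add(Rational(30090264, 395), 158989) = Rational(92890919, 395)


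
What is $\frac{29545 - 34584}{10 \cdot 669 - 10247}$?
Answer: $\frac{5039}{3557} \approx 1.4166$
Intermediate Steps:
$\frac{29545 - 34584}{10 \cdot 669 - 10247} = - \frac{5039}{6690 - 10247} = - \frac{5039}{-3557} = \left(-5039\right) \left(- \frac{1}{3557}\right) = \frac{5039}{3557}$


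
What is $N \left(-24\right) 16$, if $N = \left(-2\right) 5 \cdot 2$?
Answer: $7680$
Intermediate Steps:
$N = -20$ ($N = \left(-10\right) 2 = -20$)
$N \left(-24\right) 16 = \left(-20\right) \left(-24\right) 16 = 480 \cdot 16 = 7680$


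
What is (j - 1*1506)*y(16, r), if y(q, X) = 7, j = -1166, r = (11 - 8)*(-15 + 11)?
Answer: -18704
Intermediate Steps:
r = -12 (r = 3*(-4) = -12)
(j - 1*1506)*y(16, r) = (-1166 - 1*1506)*7 = (-1166 - 1506)*7 = -2672*7 = -18704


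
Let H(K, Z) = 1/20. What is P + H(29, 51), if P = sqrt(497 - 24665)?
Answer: 1/20 + 2*I*sqrt(6042) ≈ 0.05 + 155.46*I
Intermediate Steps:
H(K, Z) = 1/20
P = 2*I*sqrt(6042) (P = sqrt(-24168) = 2*I*sqrt(6042) ≈ 155.46*I)
P + H(29, 51) = 2*I*sqrt(6042) + 1/20 = 1/20 + 2*I*sqrt(6042)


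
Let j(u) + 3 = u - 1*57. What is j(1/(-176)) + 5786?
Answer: 1007775/176 ≈ 5726.0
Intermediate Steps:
j(u) = -60 + u (j(u) = -3 + (u - 1*57) = -3 + (u - 57) = -3 + (-57 + u) = -60 + u)
j(1/(-176)) + 5786 = (-60 + 1/(-176)) + 5786 = (-60 - 1/176) + 5786 = -10561/176 + 5786 = 1007775/176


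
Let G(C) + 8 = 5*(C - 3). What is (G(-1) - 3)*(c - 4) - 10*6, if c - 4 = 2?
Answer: -122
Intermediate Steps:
c = 6 (c = 4 + 2 = 6)
G(C) = -23 + 5*C (G(C) = -8 + 5*(C - 3) = -8 + 5*(-3 + C) = -8 + (-15 + 5*C) = -23 + 5*C)
(G(-1) - 3)*(c - 4) - 10*6 = ((-23 + 5*(-1)) - 3)*(6 - 4) - 10*6 = ((-23 - 5) - 3)*2 - 60 = (-28 - 3)*2 - 60 = -31*2 - 60 = -62 - 60 = -122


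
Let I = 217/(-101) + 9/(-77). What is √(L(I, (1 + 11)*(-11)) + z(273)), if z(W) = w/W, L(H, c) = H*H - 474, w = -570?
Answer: 12*I*√33429404307/101101 ≈ 21.702*I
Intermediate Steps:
I = -17618/7777 (I = 217*(-1/101) + 9*(-1/77) = -217/101 - 9/77 = -17618/7777 ≈ -2.2654)
L(H, c) = -474 + H² (L(H, c) = H² - 474 = -474 + H²)
z(W) = -570/W
√(L(I, (1 + 11)*(-11)) + z(273)) = √((-474 + (-17618/7777)²) - 570/273) = √((-474 + 310393924/60481729) - 570*1/273) = √(-28357945622/60481729 - 190/91) = √(-370294940016/786262477) = 12*I*√33429404307/101101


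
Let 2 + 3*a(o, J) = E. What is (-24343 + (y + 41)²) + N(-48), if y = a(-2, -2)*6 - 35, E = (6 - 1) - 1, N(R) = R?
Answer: -24291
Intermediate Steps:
E = 4 (E = 5 - 1 = 4)
a(o, J) = ⅔ (a(o, J) = -⅔ + (⅓)*4 = -⅔ + 4/3 = ⅔)
y = -31 (y = (⅔)*6 - 35 = 4 - 35 = -31)
(-24343 + (y + 41)²) + N(-48) = (-24343 + (-31 + 41)²) - 48 = (-24343 + 10²) - 48 = (-24343 + 100) - 48 = -24243 - 48 = -24291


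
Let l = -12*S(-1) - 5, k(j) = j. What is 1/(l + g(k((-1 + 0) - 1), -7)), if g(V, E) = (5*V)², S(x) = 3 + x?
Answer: 1/71 ≈ 0.014085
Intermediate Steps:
g(V, E) = 25*V²
l = -29 (l = -12*(3 - 1) - 5 = -12*2 - 5 = -24 - 5 = -29)
1/(l + g(k((-1 + 0) - 1), -7)) = 1/(-29 + 25*((-1 + 0) - 1)²) = 1/(-29 + 25*(-1 - 1)²) = 1/(-29 + 25*(-2)²) = 1/(-29 + 25*4) = 1/(-29 + 100) = 1/71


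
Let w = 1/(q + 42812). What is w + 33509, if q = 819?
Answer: 1462031180/43631 ≈ 33509.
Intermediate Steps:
w = 1/43631 (w = 1/(819 + 42812) = 1/43631 ≈ 2.2919e-5)
w + 33509 = 1/43631 + 33509 = 1462031180/43631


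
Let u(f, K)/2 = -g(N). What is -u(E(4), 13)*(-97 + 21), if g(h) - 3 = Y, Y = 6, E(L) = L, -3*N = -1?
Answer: -1368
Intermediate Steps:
N = ⅓ (N = -⅓*(-1) = ⅓ ≈ 0.33333)
g(h) = 9 (g(h) = 3 + 6 = 9)
u(f, K) = -18 (u(f, K) = 2*(-1*9) = 2*(-9) = -18)
-u(E(4), 13)*(-97 + 21) = -(-18)*(-97 + 21) = -(-18)*(-76) = -1*1368 = -1368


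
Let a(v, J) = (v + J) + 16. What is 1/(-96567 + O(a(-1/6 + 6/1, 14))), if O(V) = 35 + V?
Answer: -6/578977 ≈ -1.0363e-5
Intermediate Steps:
a(v, J) = 16 + J + v (a(v, J) = (J + v) + 16 = 16 + J + v)
1/(-96567 + O(a(-1/6 + 6/1, 14))) = 1/(-96567 + (35 + (16 + 14 + (-1/6 + 6/1)))) = 1/(-96567 + (35 + (16 + 14 + (-1*⅙ + 6*1)))) = 1/(-96567 + (35 + (16 + 14 + (-⅙ + 6)))) = 1/(-96567 + (35 + (16 + 14 + 35/6))) = 1/(-96567 + (35 + 215/6)) = 1/(-96567 + 425/6) = 1/(-578977/6) = -6/578977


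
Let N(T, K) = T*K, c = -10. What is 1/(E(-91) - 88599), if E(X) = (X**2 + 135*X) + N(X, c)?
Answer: -1/91693 ≈ -1.0906e-5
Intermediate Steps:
N(T, K) = K*T
E(X) = X**2 + 125*X (E(X) = (X**2 + 135*X) - 10*X = X**2 + 125*X)
1/(E(-91) - 88599) = 1/(-91*(125 - 91) - 88599) = 1/(-91*34 - 88599) = 1/(-3094 - 88599) = 1/(-91693) = -1/91693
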